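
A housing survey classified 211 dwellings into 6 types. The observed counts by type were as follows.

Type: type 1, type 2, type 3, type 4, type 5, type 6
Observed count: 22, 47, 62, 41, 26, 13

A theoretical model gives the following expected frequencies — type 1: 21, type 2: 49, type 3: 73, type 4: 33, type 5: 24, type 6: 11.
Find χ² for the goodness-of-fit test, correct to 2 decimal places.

4.26

χ² = (22−21)²/21 + (47−49)²/49 + (62−73)²/73 + (41−33)²/33 + (26−24)²/24 + (13−11)²/11
   = 0.048 + 0.082 + 1.658 + 1.939 + 0.167 + 0.364
Sum = 4.26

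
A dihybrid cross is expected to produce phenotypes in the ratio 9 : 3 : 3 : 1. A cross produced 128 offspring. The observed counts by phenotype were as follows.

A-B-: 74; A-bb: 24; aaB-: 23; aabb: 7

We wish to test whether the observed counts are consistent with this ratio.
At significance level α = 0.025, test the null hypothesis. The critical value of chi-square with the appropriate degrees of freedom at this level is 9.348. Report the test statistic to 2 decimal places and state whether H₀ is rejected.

Ratio total = 16. Expected counts: 128×9/16 = 72, 128×3/16 = 24, 128×3/16 = 24, 128×1/16 = 8.
χ² = (74−72)²/72 + (24−24)²/24 + (23−24)²/24 + (7−8)²/8
   = 0.056 + 0.000 + 0.042 + 0.125
Sum = 0.22
df = 3. Since 0.22 < 9.348, we do not reject H₀.

0.22; do not reject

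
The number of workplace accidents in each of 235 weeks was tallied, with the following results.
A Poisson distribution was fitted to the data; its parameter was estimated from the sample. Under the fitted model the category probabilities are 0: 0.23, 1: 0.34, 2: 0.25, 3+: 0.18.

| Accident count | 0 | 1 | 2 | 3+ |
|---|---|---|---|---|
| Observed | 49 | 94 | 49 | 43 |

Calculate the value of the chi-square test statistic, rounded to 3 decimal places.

4.590

Expected counts E_i = n·p_i: 235×0.23 = 54.05, 235×0.34 = 79.9, 235×0.25 = 58.75, 235×0.18 = 42.3.
0: (49 − 54.05)²/54.05 = 25.5025/54.05 = 0.4718
1: (94 − 79.9)²/79.9 = 198.81/79.9 = 2.4882
2: (49 − 58.75)²/58.75 = 95.0625/58.75 = 1.6181
3+: (43 − 42.3)²/42.3 = 0.49/42.3 = 0.0116
Sum = 4.590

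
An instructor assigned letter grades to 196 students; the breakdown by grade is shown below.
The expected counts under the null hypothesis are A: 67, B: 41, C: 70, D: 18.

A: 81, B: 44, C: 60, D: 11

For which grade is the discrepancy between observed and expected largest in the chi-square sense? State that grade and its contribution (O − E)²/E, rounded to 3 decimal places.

χ² = (81−67)²/67 + (44−41)²/41 + (60−70)²/70 + (11−18)²/18
   = 2.9254 + 0.2195 + 1.4286 + 2.7222
The largest term is for A: 2.925.

A, 2.925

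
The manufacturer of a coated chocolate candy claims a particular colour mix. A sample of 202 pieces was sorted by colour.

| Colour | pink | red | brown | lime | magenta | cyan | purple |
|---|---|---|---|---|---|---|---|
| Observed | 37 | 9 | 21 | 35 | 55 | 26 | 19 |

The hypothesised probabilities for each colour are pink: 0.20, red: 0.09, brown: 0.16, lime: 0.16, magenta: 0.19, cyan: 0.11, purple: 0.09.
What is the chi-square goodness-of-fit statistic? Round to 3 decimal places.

16.986

Expected counts E_i = n·p_i: 202×0.20 = 40.4, 202×0.09 = 18.18, 202×0.16 = 32.32, 202×0.16 = 32.32, 202×0.19 = 38.38, 202×0.11 = 22.22, 202×0.09 = 18.18.
cat          O        E   (O−E)²/E
pink        37     40.4     0.2861
red          9    18.18     4.6354
brown       21    32.32     3.9648
lime        35    32.32     0.2222
magenta     55    38.38     7.1971
cyan        26    22.22     0.6430
purple      19    18.18     0.0370
Sum = 16.986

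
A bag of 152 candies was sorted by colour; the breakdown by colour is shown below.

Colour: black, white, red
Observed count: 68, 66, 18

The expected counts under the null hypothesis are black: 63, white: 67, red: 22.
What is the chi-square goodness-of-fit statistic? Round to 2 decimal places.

1.14

χ² = (68−63)²/63 + (66−67)²/67 + (18−22)²/22
   = 0.397 + 0.015 + 0.727
Sum = 1.14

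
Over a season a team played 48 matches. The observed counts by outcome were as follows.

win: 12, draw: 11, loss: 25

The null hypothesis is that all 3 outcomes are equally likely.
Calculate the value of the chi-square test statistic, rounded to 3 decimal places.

Under H₀ each category has probability 1/3, so each expected count is 48/3 = 16.
win: (12 − 16)²/16 = 16/16 = 1.0000
draw: (11 − 16)²/16 = 25/16 = 1.5625
loss: (25 − 16)²/16 = 81/16 = 5.0625
Sum = 7.625

7.625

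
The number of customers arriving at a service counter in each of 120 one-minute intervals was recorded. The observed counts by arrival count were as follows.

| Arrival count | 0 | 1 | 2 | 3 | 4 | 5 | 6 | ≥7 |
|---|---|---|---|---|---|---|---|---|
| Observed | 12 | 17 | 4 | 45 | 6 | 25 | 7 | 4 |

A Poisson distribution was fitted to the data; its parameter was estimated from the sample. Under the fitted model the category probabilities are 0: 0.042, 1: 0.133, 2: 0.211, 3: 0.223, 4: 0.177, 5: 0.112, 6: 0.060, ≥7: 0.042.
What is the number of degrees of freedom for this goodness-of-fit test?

6

There are k = 8 categories and 1 parameter estimated from the data, so df = 8 − 1 − 1 = 6.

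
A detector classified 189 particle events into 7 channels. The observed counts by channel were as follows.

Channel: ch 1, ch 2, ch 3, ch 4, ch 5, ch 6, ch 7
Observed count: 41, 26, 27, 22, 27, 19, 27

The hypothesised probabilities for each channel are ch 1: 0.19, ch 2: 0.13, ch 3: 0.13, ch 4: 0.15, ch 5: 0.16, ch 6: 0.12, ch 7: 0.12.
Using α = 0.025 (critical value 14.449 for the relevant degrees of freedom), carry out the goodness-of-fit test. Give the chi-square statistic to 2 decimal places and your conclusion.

Expected counts E_i = n·p_i: 189×0.19 = 35.91, 189×0.13 = 24.57, 189×0.13 = 24.57, 189×0.15 = 28.35, 189×0.16 = 30.24, 189×0.12 = 22.68, 189×0.12 = 22.68.
χ² = (41−35.91)²/35.91 + (26−24.57)²/24.57 + (27−24.57)²/24.57 + (22−28.35)²/28.35 + (27−30.24)²/30.24 + (19−22.68)²/22.68 + (27−22.68)²/22.68
   = 0.721 + 0.083 + 0.240 + 1.422 + 0.347 + 0.597 + 0.823
Sum = 4.23
df = 6. Since 4.23 < 14.449, we do not reject H₀.

4.23; do not reject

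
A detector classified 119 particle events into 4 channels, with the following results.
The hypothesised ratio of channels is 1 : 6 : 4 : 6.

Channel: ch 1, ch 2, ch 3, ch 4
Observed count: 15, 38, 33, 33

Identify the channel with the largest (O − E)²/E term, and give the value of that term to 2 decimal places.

ch 1, 9.14

Ratio total = 17. Expected counts: 119×1/17 = 7, 119×6/17 = 42, 119×4/17 = 28, 119×6/17 = 42.
cat         O        E   (O−E)²/E
ch 1       15        7      9.143
ch 2       38       42      0.381
ch 3       33       28      0.893
ch 4       33       42      1.929
The largest term is for ch 1: 9.14.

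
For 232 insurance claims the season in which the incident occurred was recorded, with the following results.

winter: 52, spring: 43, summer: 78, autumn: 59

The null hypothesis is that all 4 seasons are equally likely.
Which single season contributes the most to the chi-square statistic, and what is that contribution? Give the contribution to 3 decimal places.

summer, 6.897

Expected count for each of the 4 categories: 232/4 = 58.
χ² = (52−58)²/58 + (43−58)²/58 + (78−58)²/58 + (59−58)²/58
   = 0.6207 + 3.8793 + 6.8966 + 0.0172
The largest term is for summer: 6.897.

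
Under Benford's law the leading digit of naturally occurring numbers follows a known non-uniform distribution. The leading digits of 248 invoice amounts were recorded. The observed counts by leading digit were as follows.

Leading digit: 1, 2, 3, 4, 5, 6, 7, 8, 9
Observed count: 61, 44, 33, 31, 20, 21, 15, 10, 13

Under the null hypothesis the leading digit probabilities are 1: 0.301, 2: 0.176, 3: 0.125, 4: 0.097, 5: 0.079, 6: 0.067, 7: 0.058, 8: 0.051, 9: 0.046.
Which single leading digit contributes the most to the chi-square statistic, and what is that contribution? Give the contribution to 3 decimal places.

Expected counts E_i = n·p_i: 248×0.301 = 74.648, 248×0.176 = 43.648, 248×0.125 = 31, 248×0.097 = 24.056, 248×0.079 = 19.592, 248×0.067 = 16.616, 248×0.058 = 14.384, 248×0.051 = 12.648, 248×0.046 = 11.408.
cat         O        E   (O−E)²/E
1          61   74.648     2.4953
2          44   43.648     0.0028
3          33       31     0.1290
4          31   24.056     2.0045
5          20   19.592     0.0085
6          21   16.616     1.1567
7          15   14.384     0.0264
8          10   12.648     0.5544
9          13   11.408     0.2222
The largest term is for 1: 2.495.

1, 2.495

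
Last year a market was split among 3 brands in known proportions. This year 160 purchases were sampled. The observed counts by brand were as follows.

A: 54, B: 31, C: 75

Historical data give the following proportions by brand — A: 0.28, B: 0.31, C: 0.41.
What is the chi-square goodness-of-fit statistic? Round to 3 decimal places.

10.211

Expected counts E_i = n·p_i: 160×0.28 = 44.8, 160×0.31 = 49.6, 160×0.41 = 65.6.
cat         O        E   (O−E)²/E
A          54     44.8     1.8893
B          31     49.6     6.9750
C          75     65.6     1.3470
Sum = 10.211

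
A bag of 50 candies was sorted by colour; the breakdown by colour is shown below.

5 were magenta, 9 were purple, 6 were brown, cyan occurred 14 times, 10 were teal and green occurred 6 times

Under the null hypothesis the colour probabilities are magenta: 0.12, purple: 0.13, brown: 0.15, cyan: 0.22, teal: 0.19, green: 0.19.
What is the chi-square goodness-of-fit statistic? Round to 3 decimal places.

Expected counts E_i = n·p_i: 50×0.12 = 6, 50×0.13 = 6.5, 50×0.15 = 7.5, 50×0.22 = 11, 50×0.19 = 9.5, 50×0.19 = 9.5.
magenta: (5 − 6)²/6 = 1/6 = 0.1667
purple: (9 − 6.5)²/6.5 = 6.25/6.5 = 0.9615
brown: (6 − 7.5)²/7.5 = 2.25/7.5 = 0.3000
cyan: (14 − 11)²/11 = 9/11 = 0.8182
teal: (10 − 9.5)²/9.5 = 0.25/9.5 = 0.0263
green: (6 − 9.5)²/9.5 = 12.25/9.5 = 1.2895
Sum = 3.562

3.562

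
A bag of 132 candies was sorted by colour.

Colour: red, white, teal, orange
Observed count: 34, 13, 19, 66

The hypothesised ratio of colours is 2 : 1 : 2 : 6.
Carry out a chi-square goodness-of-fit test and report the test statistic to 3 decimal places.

5.792

Ratio total = 11. Expected counts: 132×2/11 = 24, 132×1/11 = 12, 132×2/11 = 24, 132×6/11 = 72.
χ² = (34−24)²/24 + (13−12)²/12 + (19−24)²/24 + (66−72)²/72
   = 4.1667 + 0.0833 + 1.0417 + 0.5000
Sum = 5.792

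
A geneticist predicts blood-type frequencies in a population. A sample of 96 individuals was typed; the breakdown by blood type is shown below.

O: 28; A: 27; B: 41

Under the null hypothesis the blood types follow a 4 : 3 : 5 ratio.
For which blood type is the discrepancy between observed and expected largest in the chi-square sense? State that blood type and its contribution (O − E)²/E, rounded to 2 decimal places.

O, 0.50

Ratio total = 12. Expected counts: 96×4/12 = 32, 96×3/12 = 24, 96×5/12 = 40.
χ² = (28−32)²/32 + (27−24)²/24 + (41−40)²/40
   = 0.500 + 0.375 + 0.025
The largest term is for O: 0.50.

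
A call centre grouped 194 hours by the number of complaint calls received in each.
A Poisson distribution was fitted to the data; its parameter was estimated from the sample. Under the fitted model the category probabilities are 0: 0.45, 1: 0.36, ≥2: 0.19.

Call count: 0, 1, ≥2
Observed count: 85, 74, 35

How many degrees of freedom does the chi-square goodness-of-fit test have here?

1

There are k = 3 categories and 1 parameter estimated from the data, so df = 3 − 1 − 1 = 1.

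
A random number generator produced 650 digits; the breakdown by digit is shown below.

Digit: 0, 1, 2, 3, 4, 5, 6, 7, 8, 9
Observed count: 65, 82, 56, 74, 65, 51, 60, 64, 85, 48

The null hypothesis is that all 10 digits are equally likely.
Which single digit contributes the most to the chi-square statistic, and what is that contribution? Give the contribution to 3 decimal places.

Under H₀ each category has probability 1/10, so each expected count is 650/10 = 65.
χ² = (65−65)²/65 + (82−65)²/65 + (56−65)²/65 + (74−65)²/65 + (65−65)²/65 + (51−65)²/65 + (60−65)²/65 + (64−65)²/65 + (85−65)²/65 + (48−65)²/65
   = 0.0000 + 4.4462 + 1.2462 + 1.2462 + 0.0000 + 3.0154 + 0.3846 + 0.0154 + 6.1538 + 4.4462
The largest term is for 8: 6.154.

8, 6.154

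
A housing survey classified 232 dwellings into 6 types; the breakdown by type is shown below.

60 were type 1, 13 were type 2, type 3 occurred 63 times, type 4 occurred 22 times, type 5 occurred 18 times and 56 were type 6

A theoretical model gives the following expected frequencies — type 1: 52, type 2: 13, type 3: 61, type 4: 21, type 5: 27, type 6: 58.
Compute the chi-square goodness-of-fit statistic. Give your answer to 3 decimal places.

χ² = (60−52)²/52 + (13−13)²/13 + (63−61)²/61 + (22−21)²/21 + (18−27)²/27 + (56−58)²/58
   = 1.2308 + 0.0000 + 0.0656 + 0.0476 + 3.0000 + 0.0690
Sum = 4.413

4.413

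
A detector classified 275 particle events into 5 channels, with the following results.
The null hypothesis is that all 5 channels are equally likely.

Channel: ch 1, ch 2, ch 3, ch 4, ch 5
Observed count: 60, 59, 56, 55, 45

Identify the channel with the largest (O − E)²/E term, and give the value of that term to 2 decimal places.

Under H₀ each category has probability 1/5, so each expected count is 275/5 = 55.
cat         O        E   (O−E)²/E
ch 1       60       55      0.455
ch 2       59       55      0.291
ch 3       56       55      0.018
ch 4       55       55      0.000
ch 5       45       55      1.818
The largest term is for ch 5: 1.82.

ch 5, 1.82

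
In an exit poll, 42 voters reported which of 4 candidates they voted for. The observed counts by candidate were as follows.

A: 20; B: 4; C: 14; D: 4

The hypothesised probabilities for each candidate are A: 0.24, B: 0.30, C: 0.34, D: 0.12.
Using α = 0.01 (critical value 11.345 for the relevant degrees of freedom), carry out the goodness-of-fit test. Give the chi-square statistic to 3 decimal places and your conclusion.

15.852; reject

Expected counts E_i = n·p_i: 42×0.24 = 10.08, 42×0.30 = 12.6, 42×0.34 = 14.28, 42×0.12 = 5.04.
χ² = (20−10.08)²/10.08 + (4−12.6)²/12.6 + (14−14.28)²/14.28 + (4−5.04)²/5.04
   = 9.7625 + 5.8698 + 0.0055 + 0.2146
Sum = 15.852
df = 3. Since 15.852 > 11.345, we reject H₀.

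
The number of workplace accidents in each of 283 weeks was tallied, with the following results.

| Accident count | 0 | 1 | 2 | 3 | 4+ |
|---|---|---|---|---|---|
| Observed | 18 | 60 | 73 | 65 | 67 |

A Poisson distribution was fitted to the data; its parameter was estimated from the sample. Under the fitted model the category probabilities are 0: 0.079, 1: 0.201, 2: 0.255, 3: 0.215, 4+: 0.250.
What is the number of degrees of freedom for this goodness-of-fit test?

There are k = 5 categories and 1 parameter estimated from the data, so df = 5 − 1 − 1 = 3.

3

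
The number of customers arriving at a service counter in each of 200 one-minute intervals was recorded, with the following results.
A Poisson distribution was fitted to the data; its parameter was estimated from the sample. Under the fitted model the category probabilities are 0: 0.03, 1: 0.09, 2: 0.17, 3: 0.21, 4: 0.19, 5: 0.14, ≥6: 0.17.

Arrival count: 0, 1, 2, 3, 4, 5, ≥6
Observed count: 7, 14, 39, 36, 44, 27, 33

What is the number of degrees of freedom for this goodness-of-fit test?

There are k = 7 categories and 1 parameter estimated from the data, so df = 7 − 1 − 1 = 5.

5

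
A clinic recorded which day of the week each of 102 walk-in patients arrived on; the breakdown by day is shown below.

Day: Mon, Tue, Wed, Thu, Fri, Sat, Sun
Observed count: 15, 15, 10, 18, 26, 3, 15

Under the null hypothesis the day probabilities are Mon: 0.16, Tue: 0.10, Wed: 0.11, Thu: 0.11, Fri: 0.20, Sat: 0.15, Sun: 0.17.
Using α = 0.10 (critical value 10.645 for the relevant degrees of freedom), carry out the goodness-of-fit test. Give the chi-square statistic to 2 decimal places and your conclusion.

Expected counts E_i = n·p_i: 102×0.16 = 16.32, 102×0.10 = 10.2, 102×0.11 = 11.22, 102×0.11 = 11.22, 102×0.20 = 20.4, 102×0.15 = 15.3, 102×0.17 = 17.34.
χ² = (15−16.32)²/16.32 + (15−10.2)²/10.2 + (10−11.22)²/11.22 + (18−11.22)²/11.22 + (26−20.4)²/20.4 + (3−15.3)²/15.3 + (15−17.34)²/17.34
   = 0.107 + 2.259 + 0.133 + 4.097 + 1.537 + 9.888 + 0.316
Sum = 18.34
df = 6. Since 18.34 > 10.645, we reject H₀.

18.34; reject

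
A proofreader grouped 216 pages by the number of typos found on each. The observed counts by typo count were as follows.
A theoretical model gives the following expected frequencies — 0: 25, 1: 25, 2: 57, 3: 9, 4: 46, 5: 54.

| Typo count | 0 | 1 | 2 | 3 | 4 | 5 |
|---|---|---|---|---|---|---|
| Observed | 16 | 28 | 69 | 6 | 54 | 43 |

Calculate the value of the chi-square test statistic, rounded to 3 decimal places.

10.758

cat         O        E   (O−E)²/E
0          16       25     3.2400
1          28       25     0.3600
2          69       57     2.5263
3           6        9     1.0000
4          54       46     1.3913
5          43       54     2.2407
Sum = 10.758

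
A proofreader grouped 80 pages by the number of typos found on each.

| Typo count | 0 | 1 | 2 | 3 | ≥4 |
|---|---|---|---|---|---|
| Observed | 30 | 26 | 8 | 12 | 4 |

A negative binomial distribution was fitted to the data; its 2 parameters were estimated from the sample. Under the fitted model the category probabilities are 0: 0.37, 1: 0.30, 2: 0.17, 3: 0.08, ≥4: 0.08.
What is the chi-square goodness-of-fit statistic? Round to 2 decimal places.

8.28

Expected counts E_i = n·p_i: 80×0.37 = 29.6, 80×0.30 = 24, 80×0.17 = 13.6, 80×0.08 = 6.4, 80×0.08 = 6.4.
0: (30 − 29.6)²/29.6 = 0.16/29.6 = 0.005
1: (26 − 24)²/24 = 4/24 = 0.167
2: (8 − 13.6)²/13.6 = 31.36/13.6 = 2.306
3: (12 − 6.4)²/6.4 = 31.36/6.4 = 4.900
≥4: (4 − 6.4)²/6.4 = 5.76/6.4 = 0.900
Sum = 8.28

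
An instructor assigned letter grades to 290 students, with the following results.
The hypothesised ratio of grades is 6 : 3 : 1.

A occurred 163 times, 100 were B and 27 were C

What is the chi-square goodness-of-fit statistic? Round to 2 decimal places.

Ratio total = 10. Expected counts: 290×6/10 = 174, 290×3/10 = 87, 290×1/10 = 29.
cat         O        E   (O−E)²/E
A         163      174      0.695
B         100       87      1.943
C          27       29      0.138
Sum = 2.78

2.78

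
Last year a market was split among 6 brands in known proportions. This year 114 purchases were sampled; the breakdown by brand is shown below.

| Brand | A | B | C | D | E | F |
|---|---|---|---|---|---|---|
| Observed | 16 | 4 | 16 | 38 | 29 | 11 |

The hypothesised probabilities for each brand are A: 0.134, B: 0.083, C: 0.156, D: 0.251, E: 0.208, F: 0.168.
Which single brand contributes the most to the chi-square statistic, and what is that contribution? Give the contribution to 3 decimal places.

F, 3.470

Expected counts E_i = n·p_i: 114×0.134 = 15.276, 114×0.083 = 9.462, 114×0.156 = 17.784, 114×0.251 = 28.614, 114×0.208 = 23.712, 114×0.168 = 19.152.
cat         O        E   (O−E)²/E
A          16   15.276     0.0343
B           4    9.462     3.1530
C          16   17.784     0.1790
D          38   28.614     3.0788
E          29   23.712     1.1793
F          11   19.152     3.4699
The largest term is for F: 3.470.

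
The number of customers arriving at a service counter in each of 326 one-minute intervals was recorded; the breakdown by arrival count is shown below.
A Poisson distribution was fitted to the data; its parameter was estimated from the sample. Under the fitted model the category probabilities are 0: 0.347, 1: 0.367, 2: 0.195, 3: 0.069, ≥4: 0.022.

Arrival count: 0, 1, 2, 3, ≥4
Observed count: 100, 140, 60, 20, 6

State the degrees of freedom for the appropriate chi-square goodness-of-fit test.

There are k = 5 categories and 1 parameter estimated from the data, so df = 5 − 1 − 1 = 3.

3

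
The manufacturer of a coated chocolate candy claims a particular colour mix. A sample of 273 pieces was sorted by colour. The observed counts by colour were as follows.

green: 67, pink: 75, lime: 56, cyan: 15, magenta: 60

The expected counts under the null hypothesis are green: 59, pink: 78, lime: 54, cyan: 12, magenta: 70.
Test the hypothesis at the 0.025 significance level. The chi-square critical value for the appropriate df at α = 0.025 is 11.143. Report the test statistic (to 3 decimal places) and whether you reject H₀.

3.453; do not reject

green: (67 − 59)²/59 = 64/59 = 1.0847
pink: (75 − 78)²/78 = 9/78 = 0.1154
lime: (56 − 54)²/54 = 4/54 = 0.0741
cyan: (15 − 12)²/12 = 9/12 = 0.7500
magenta: (60 − 70)²/70 = 100/70 = 1.4286
Sum = 3.453
df = 4. Since 3.453 < 11.143, we do not reject H₀.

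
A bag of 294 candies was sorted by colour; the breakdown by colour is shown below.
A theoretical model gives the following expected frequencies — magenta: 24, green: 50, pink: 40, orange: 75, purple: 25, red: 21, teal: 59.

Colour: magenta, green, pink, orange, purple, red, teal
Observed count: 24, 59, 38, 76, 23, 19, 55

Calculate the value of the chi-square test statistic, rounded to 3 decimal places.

magenta: (24 − 24)²/24 = 0/24 = 0.0000
green: (59 − 50)²/50 = 81/50 = 1.6200
pink: (38 − 40)²/40 = 4/40 = 0.1000
orange: (76 − 75)²/75 = 1/75 = 0.0133
purple: (23 − 25)²/25 = 4/25 = 0.1600
red: (19 − 21)²/21 = 4/21 = 0.1905
teal: (55 − 59)²/59 = 16/59 = 0.2712
Sum = 2.355

2.355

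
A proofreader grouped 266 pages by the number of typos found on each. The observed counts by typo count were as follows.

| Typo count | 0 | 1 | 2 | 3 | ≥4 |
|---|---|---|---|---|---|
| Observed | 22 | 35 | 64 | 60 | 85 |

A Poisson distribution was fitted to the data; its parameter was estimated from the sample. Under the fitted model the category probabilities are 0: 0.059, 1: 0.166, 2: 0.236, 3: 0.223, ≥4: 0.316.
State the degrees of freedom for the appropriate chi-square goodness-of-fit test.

There are k = 5 categories and 1 parameter estimated from the data, so df = 5 − 1 − 1 = 3.

3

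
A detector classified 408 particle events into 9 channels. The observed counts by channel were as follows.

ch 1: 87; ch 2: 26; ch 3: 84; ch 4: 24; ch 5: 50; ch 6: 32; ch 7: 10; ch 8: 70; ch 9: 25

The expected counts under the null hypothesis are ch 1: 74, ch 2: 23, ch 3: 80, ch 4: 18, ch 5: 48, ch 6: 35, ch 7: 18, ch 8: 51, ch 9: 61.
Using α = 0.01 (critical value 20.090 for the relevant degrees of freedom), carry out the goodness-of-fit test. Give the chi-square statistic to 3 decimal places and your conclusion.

χ² = (87−74)²/74 + (26−23)²/23 + (84−80)²/80 + (24−18)²/18 + (50−48)²/48 + (32−35)²/35 + (10−18)²/18 + (70−51)²/51 + (25−61)²/61
   = 2.2838 + 0.3913 + 0.2000 + 2.0000 + 0.0833 + 0.2571 + 3.5556 + 7.0784 + 21.2459
Sum = 37.095
df = 8. Since 37.095 > 20.090, we reject H₀.

37.095; reject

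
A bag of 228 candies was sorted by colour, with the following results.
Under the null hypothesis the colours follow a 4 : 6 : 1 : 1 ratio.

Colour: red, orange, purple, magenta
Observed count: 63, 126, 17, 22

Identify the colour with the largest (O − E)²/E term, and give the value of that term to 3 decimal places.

red, 2.224

Ratio total = 12. Expected counts: 228×4/12 = 76, 228×6/12 = 114, 228×1/12 = 19, 228×1/12 = 19.
red: (63 − 76)²/76 = 169/76 = 2.2237
orange: (126 − 114)²/114 = 144/114 = 1.2632
purple: (17 − 19)²/19 = 4/19 = 0.2105
magenta: (22 − 19)²/19 = 9/19 = 0.4737
The largest term is for red: 2.224.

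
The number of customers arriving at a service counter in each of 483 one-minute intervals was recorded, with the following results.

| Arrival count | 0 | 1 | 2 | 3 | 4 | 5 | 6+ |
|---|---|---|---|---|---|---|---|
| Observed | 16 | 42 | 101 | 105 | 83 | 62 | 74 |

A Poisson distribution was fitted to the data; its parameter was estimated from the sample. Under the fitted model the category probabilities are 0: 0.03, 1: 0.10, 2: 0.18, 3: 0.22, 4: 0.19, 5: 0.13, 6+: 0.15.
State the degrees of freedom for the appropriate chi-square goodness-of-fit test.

There are k = 7 categories and 1 parameter estimated from the data, so df = 7 − 1 − 1 = 5.

5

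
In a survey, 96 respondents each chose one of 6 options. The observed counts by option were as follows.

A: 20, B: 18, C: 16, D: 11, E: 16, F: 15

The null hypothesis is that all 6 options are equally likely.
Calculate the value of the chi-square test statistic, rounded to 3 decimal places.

2.875

Under H₀ each category has probability 1/6, so each expected count is 96/6 = 16.
cat         O        E   (O−E)²/E
A          20       16     1.0000
B          18       16     0.2500
C          16       16     0.0000
D          11       16     1.5625
E          16       16     0.0000
F          15       16     0.0625
Sum = 2.875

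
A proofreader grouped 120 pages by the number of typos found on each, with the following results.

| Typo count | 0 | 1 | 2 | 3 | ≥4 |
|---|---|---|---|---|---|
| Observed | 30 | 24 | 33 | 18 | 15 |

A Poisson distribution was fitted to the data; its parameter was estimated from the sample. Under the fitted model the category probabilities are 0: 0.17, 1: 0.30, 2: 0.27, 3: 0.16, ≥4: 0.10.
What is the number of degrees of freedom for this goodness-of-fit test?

There are k = 5 categories and 1 parameter estimated from the data, so df = 5 − 1 − 1 = 3.

3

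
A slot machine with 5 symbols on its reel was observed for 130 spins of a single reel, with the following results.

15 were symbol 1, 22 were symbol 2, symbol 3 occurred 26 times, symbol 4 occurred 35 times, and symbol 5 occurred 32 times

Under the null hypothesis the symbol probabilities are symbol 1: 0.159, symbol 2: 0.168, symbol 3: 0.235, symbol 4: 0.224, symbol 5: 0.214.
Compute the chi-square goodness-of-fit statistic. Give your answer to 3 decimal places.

4.050

Expected counts E_i = n·p_i: 130×0.159 = 20.67, 130×0.168 = 21.84, 130×0.235 = 30.55, 130×0.224 = 29.12, 130×0.214 = 27.82.
χ² = (15−20.67)²/20.67 + (22−21.84)²/21.84 + (26−30.55)²/30.55 + (35−29.12)²/29.12 + (32−27.82)²/27.82
   = 1.5553 + 0.0012 + 0.6777 + 1.1873 + 0.6281
Sum = 4.050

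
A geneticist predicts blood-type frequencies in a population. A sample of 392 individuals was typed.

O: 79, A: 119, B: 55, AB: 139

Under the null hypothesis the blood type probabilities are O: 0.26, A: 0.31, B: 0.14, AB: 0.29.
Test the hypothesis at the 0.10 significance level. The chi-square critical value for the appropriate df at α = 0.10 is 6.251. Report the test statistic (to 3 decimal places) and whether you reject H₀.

10.846; reject

Expected counts E_i = n·p_i: 392×0.26 = 101.92, 392×0.31 = 121.52, 392×0.14 = 54.88, 392×0.29 = 113.68.
O: (79 − 101.92)²/101.92 = 525.3264/101.92 = 5.1543
A: (119 − 121.52)²/121.52 = 6.3504/121.52 = 0.0523
B: (55 − 54.88)²/54.88 = 0.0144/54.88 = 0.0003
AB: (139 − 113.68)²/113.68 = 641.1024/113.68 = 5.6395
Sum = 10.846
df = 3. Since 10.846 > 6.251, we reject H₀.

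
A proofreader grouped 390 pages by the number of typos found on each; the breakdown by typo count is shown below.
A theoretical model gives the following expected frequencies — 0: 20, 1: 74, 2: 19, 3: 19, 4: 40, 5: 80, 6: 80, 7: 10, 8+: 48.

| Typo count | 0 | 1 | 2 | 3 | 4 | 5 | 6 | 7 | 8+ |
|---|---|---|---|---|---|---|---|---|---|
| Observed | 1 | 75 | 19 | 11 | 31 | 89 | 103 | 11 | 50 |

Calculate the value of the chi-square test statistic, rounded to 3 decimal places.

31.265

χ² = (1−20)²/20 + (75−74)²/74 + (19−19)²/19 + (11−19)²/19 + (31−40)²/40 + (89−80)²/80 + (103−80)²/80 + (11−10)²/10 + (50−48)²/48
   = 18.0500 + 0.0135 + 0.0000 + 3.3684 + 2.0250 + 1.0125 + 6.6125 + 0.1000 + 0.0833
Sum = 31.265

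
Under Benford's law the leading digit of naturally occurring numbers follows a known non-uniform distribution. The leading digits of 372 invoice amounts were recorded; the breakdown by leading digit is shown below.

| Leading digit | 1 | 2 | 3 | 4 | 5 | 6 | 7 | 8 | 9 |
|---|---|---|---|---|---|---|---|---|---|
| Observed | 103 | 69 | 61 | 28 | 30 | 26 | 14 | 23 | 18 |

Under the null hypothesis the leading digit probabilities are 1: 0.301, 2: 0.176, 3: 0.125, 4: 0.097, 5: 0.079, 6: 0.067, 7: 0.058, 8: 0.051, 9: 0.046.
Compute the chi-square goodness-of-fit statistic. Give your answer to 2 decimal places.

Expected counts E_i = n·p_i: 372×0.301 = 111.972, 372×0.176 = 65.472, 372×0.125 = 46.5, 372×0.097 = 36.084, 372×0.079 = 29.388, 372×0.067 = 24.924, 372×0.058 = 21.576, 372×0.051 = 18.972, 372×0.046 = 17.112.
χ² = (103−111.972)²/111.972 + (69−65.472)²/65.472 + (61−46.5)²/46.5 + (28−36.084)²/36.084 + (30−29.388)²/29.388 + (26−24.924)²/24.924 + (14−21.576)²/21.576 + (23−18.972)²/18.972 + (18−17.112)²/17.112
   = 0.719 + 0.190 + 4.522 + 1.811 + 0.013 + 0.046 + 2.660 + 0.855 + 0.046
Sum = 10.86

10.86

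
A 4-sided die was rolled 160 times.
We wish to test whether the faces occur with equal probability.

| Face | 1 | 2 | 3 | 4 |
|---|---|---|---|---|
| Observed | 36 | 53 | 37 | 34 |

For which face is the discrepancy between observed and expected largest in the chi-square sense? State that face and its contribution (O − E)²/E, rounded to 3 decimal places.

Under H₀ each category has probability 1/4, so each expected count is 160/4 = 40.
1: (36 − 40)²/40 = 16/40 = 0.4000
2: (53 − 40)²/40 = 169/40 = 4.2250
3: (37 − 40)²/40 = 9/40 = 0.2250
4: (34 − 40)²/40 = 36/40 = 0.9000
The largest term is for 2: 4.225.

2, 4.225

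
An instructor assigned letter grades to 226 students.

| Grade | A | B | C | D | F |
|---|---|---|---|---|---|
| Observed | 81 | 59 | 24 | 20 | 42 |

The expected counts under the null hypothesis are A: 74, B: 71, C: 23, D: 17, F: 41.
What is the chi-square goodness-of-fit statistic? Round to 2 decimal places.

3.29

cat         O        E   (O−E)²/E
A          81       74      0.662
B          59       71      2.028
C          24       23      0.043
D          20       17      0.529
F          42       41      0.024
Sum = 3.29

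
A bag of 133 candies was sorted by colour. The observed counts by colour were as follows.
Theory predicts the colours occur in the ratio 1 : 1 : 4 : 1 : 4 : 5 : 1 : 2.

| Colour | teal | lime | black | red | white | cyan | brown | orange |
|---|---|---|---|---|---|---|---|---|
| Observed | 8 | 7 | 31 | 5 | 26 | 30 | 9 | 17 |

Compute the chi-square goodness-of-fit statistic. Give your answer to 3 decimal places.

Ratio total = 19. Expected counts: 133×1/19 = 7, 133×1/19 = 7, 133×4/19 = 28, 133×1/19 = 7, 133×4/19 = 28, 133×5/19 = 35, 133×1/19 = 7, 133×2/19 = 14.
teal: (8 − 7)²/7 = 1/7 = 0.1429
lime: (7 − 7)²/7 = 0/7 = 0.0000
black: (31 − 28)²/28 = 9/28 = 0.3214
red: (5 − 7)²/7 = 4/7 = 0.5714
white: (26 − 28)²/28 = 4/28 = 0.1429
cyan: (30 − 35)²/35 = 25/35 = 0.7143
brown: (9 − 7)²/7 = 4/7 = 0.5714
orange: (17 − 14)²/14 = 9/14 = 0.6429
Sum = 3.107

3.107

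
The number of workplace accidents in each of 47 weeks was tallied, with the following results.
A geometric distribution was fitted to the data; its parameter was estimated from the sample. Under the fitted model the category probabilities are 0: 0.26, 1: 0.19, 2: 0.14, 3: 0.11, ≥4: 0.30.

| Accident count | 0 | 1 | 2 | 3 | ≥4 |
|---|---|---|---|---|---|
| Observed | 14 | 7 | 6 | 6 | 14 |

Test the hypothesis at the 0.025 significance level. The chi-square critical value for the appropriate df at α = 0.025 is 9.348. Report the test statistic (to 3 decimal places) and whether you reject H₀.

Expected counts E_i = n·p_i: 47×0.26 = 12.22, 47×0.19 = 8.93, 47×0.14 = 6.58, 47×0.11 = 5.17, 47×0.30 = 14.1.
χ² = (14−12.22)²/12.22 + (7−8.93)²/8.93 + (6−6.58)²/6.58 + (6−5.17)²/5.17 + (14−14.1)²/14.1
   = 0.2593 + 0.4171 + 0.0511 + 0.1332 + 0.0007
Sum = 0.861
df = 3. Since 0.861 < 9.348, we do not reject H₀.

0.861; do not reject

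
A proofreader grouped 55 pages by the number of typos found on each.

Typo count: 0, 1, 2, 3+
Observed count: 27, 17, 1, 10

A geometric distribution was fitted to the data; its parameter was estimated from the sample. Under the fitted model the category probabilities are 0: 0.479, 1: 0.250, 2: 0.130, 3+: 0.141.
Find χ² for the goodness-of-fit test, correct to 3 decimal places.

6.724

Expected counts E_i = n·p_i: 55×0.479 = 26.345, 55×0.250 = 13.75, 55×0.130 = 7.15, 55×0.141 = 7.755.
χ² = (27−26.345)²/26.345 + (17−13.75)²/13.75 + (1−7.15)²/7.15 + (10−7.755)²/7.755
   = 0.0163 + 0.7682 + 5.2899 + 0.6499
Sum = 6.724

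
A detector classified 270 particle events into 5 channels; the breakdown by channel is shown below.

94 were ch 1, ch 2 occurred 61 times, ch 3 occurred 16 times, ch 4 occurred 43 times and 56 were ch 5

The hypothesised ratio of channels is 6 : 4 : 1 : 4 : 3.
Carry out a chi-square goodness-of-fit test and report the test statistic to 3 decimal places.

7.767

Ratio total = 18. Expected counts: 270×6/18 = 90, 270×4/18 = 60, 270×1/18 = 15, 270×4/18 = 60, 270×3/18 = 45.
χ² = (94−90)²/90 + (61−60)²/60 + (16−15)²/15 + (43−60)²/60 + (56−45)²/45
   = 0.1778 + 0.0167 + 0.0667 + 4.8167 + 2.6889
Sum = 7.767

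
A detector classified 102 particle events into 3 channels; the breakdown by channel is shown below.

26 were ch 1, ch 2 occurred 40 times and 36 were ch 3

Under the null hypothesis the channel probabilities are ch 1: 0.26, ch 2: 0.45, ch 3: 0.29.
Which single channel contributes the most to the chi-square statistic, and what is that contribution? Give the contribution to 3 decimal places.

ch 3, 1.393

Expected counts E_i = n·p_i: 102×0.26 = 26.52, 102×0.45 = 45.9, 102×0.29 = 29.58.
cat         O        E   (O−E)²/E
ch 1       26    26.52     0.0102
ch 2       40     45.9     0.7584
ch 3       36    29.58     1.3934
The largest term is for ch 3: 1.393.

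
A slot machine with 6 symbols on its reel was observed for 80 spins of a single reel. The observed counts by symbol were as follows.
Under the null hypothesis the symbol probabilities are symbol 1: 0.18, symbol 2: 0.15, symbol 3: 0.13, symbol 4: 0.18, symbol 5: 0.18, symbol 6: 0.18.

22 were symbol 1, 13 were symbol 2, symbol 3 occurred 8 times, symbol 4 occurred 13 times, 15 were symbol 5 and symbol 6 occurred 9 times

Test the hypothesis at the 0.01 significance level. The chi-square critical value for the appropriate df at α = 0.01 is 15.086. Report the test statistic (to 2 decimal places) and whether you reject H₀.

6.83; do not reject

Expected counts E_i = n·p_i: 80×0.18 = 14.4, 80×0.15 = 12, 80×0.13 = 10.4, 80×0.18 = 14.4, 80×0.18 = 14.4, 80×0.18 = 14.4.
symbol 1: (22 − 14.4)²/14.4 = 57.76/14.4 = 4.011
symbol 2: (13 − 12)²/12 = 1/12 = 0.083
symbol 3: (8 − 10.4)²/10.4 = 5.76/10.4 = 0.554
symbol 4: (13 − 14.4)²/14.4 = 1.96/14.4 = 0.136
symbol 5: (15 − 14.4)²/14.4 = 0.36/14.4 = 0.025
symbol 6: (9 − 14.4)²/14.4 = 29.16/14.4 = 2.025
Sum = 6.83
df = 5. Since 6.83 < 15.086, we do not reject H₀.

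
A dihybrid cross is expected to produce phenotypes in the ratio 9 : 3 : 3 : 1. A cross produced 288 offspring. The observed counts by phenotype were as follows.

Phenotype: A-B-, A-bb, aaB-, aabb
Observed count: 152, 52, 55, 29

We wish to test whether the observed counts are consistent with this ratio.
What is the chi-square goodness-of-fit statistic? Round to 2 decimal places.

Ratio total = 16. Expected counts: 288×9/16 = 162, 288×3/16 = 54, 288×3/16 = 54, 288×1/16 = 18.
A-B-: (152 − 162)²/162 = 100/162 = 0.617
A-bb: (52 − 54)²/54 = 4/54 = 0.074
aaB-: (55 − 54)²/54 = 1/54 = 0.019
aabb: (29 − 18)²/18 = 121/18 = 6.722
Sum = 7.43

7.43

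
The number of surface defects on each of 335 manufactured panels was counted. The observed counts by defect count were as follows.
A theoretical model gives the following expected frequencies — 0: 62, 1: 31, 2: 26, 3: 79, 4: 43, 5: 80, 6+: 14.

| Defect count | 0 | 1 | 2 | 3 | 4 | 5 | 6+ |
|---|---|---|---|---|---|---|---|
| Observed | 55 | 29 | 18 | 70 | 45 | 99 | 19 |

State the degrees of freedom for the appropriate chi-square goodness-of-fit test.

6

There are k = 7 categories and no parameters were estimated from the data, so df = 7 − 1 = 6.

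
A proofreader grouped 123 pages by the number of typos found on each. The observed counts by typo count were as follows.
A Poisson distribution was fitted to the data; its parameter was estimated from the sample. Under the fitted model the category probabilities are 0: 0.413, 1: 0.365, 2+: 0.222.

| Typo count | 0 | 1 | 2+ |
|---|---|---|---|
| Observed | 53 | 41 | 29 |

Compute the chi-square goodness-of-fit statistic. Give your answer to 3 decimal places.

0.538

Expected counts E_i = n·p_i: 123×0.413 = 50.799, 123×0.365 = 44.895, 123×0.222 = 27.306.
χ² = (53−50.799)²/50.799 + (41−44.895)²/44.895 + (29−27.306)²/27.306
   = 0.0954 + 0.3379 + 0.1051
Sum = 0.538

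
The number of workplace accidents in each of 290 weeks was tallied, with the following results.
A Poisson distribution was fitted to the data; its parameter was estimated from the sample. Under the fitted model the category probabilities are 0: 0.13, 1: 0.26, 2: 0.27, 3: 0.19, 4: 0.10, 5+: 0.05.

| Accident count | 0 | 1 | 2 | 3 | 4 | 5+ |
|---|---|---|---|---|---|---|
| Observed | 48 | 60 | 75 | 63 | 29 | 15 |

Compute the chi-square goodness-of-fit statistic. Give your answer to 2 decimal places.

Expected counts E_i = n·p_i: 290×0.13 = 37.7, 290×0.26 = 75.4, 290×0.27 = 78.3, 290×0.19 = 55.1, 290×0.10 = 29, 290×0.05 = 14.5.
0: (48 − 37.7)²/37.7 = 106.09/37.7 = 2.814
1: (60 − 75.4)²/75.4 = 237.16/75.4 = 3.145
2: (75 − 78.3)²/78.3 = 10.89/78.3 = 0.139
3: (63 − 55.1)²/55.1 = 62.41/55.1 = 1.133
4: (29 − 29)²/29 = 0/29 = 0.000
5+: (15 − 14.5)²/14.5 = 0.25/14.5 = 0.017
Sum = 7.25

7.25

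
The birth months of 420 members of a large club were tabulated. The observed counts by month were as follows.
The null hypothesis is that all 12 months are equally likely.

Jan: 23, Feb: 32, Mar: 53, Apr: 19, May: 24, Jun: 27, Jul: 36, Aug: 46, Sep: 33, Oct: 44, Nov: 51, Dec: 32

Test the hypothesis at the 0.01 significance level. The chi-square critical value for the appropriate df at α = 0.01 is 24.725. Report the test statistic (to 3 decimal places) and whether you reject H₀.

39.714; reject

Under H₀ each category has probability 1/12, so each expected count is 420/12 = 35.
χ² = (23−35)²/35 + (32−35)²/35 + (53−35)²/35 + (19−35)²/35 + (24−35)²/35 + (27−35)²/35 + (36−35)²/35 + (46−35)²/35 + (33−35)²/35 + (44−35)²/35 + (51−35)²/35 + (32−35)²/35
   = 4.1143 + 0.2571 + 9.2571 + 7.3143 + 3.4571 + 1.8286 + 0.0286 + 3.4571 + 0.1143 + 2.3143 + 7.3143 + 0.2571
Sum = 39.714
df = 11. Since 39.714 > 24.725, we reject H₀.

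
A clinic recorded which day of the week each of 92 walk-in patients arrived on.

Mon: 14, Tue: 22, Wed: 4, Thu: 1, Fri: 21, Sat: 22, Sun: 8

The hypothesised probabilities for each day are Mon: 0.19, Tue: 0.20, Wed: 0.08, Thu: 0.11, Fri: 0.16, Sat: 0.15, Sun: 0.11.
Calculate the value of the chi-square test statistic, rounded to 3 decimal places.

Expected counts E_i = n·p_i: 92×0.19 = 17.48, 92×0.20 = 18.4, 92×0.08 = 7.36, 92×0.11 = 10.12, 92×0.16 = 14.72, 92×0.15 = 13.8, 92×0.11 = 10.12.
χ² = (14−17.48)²/17.48 + (22−18.4)²/18.4 + (4−7.36)²/7.36 + (1−10.12)²/10.12 + (21−14.72)²/14.72 + (22−13.8)²/13.8 + (8−10.12)²/10.12
   = 0.6928 + 0.7043 + 1.5339 + 8.2188 + 2.6792 + 4.8725 + 0.4441
Sum = 19.146

19.146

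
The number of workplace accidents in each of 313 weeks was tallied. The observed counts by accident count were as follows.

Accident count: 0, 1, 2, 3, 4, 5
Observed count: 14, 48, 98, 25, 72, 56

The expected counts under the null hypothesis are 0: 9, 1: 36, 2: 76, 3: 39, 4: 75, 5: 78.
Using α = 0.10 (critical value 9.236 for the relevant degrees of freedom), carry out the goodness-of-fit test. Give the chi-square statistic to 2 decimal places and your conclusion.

24.50; reject

0: (14 − 9)²/9 = 25/9 = 2.778
1: (48 − 36)²/36 = 144/36 = 4.000
2: (98 − 76)²/76 = 484/76 = 6.368
3: (25 − 39)²/39 = 196/39 = 5.026
4: (72 − 75)²/75 = 9/75 = 0.120
5: (56 − 78)²/78 = 484/78 = 6.205
Sum = 24.50
df = 5. Since 24.50 > 9.236, we reject H₀.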